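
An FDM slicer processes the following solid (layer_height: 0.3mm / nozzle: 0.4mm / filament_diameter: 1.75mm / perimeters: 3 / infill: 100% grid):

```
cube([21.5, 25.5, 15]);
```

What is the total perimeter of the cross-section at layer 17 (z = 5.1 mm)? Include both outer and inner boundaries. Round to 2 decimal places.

At z = 5.1 mm: the 21.5×25.5 cube contributes its full rectangle (perimeter 94.00 mm). Overall, the cross-section is a single solid region. Total boundary length (outer) = 94.00 mm.

94.00 mm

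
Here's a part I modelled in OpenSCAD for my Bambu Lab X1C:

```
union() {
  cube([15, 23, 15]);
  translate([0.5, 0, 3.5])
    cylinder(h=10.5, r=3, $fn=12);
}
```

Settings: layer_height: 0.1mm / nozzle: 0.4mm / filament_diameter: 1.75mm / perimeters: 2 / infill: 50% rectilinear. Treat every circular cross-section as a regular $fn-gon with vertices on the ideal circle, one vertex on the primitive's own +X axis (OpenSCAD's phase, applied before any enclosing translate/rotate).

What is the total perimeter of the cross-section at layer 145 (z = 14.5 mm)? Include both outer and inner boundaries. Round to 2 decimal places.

76.00 mm

At z = 14.5 mm: the cube (footprint 15×23) is included at this height (perimeter 76.00 mm); the cylinder at (0.5, 0) is not intersected at this z (z outside [3.5, 14]); Taking the union: only the 15×23 cube is present, so the union is just that shape — boundary = 76.00 mm. Overall, the cross-section is a single solid region. Total boundary length (outer) = 76.00 mm.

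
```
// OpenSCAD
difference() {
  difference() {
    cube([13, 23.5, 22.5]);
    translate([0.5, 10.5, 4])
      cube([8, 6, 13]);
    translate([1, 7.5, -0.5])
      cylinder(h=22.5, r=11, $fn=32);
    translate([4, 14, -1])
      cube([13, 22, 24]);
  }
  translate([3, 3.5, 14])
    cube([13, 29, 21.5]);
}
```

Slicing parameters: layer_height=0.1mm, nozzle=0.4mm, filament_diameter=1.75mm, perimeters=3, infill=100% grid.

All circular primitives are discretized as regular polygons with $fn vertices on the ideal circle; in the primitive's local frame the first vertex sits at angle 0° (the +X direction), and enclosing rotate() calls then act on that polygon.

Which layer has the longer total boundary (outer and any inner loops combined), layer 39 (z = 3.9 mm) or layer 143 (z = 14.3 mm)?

layer 39 (z = 3.9 mm)

Layer 39 (z = 3.9): the cube (footprint 13×23.5) is included at this height (perimeter 73.00 mm); the cube at (0.5, 10.5) does not reach this height (z outside [4, 17]); the r=11 cylinder at (1, 7.5) gives a regular 32-gon of circumradius 11 (constant along its height) (perimeter = 2·32·11.000·sin(180°/32) = 69.00 mm); the cube at (4, 14) is present — its section is the full 13×22 rectangle (perimeter 70.00 mm); Subtracting the remaining from the first: starting from the 13×23.5 cube, the r=11 cylinder at (1, 7.5) partially overlaps it — only the 188.14 mm² overlap (of its 377.69 mm²) is removed, clipping the outline; the 13×22 cube at (4, 14) partially overlaps it — only the 70.91 mm² overlap (of its 286.00 mm²) is removed, clipping the outline — boundary = 55.03 mm; the cube at (3, 3.5) is not intersected at this z (z outside [14, 35.5]); Subtracting the remaining from the first: none of the subtracted shapes is present at this height, so that combined region is unchanged — boundary = 55.03 mm. So its perimeter = 55.03 mm. Layer 143 (z = 14.3): the cube is present — its section is the full 13×23.5 rectangle (perimeter 73.00 mm); the 8×6 cube at (0.5, 10.5) contributes its full rectangle (perimeter 28.00 mm); the r=11 cylinder at (1, 7.5) gives a regular 32-gon of circumradius 11 (constant along its height) (perimeter = 2·32·11.000·sin(180°/32) = 69.00 mm); the 13×22 cube at (4, 14) contributes its full rectangle (perimeter 70.00 mm); Subtracting the remaining from the first: starting from the 13×23.5 cube, the 8×6 cube at (0.5, 10.5) lies wholly inside it (removes its full 48.00 mm² and its 28.00 mm outline becomes a hole wall); the r=11 cylinder at (1, 7.5) partially overlaps it — only the 140.74 mm² overlap (of its 377.69 mm²) is removed, clipping the outline; the 13×22 cube at (4, 14) partially overlaps it — only the 70.31 mm² overlap (of its 286.00 mm²) is removed, clipping the outline — boundary = 55.03 mm; the cube at (3, 3.5) is present — its section is the full 13×29 rectangle (perimeter 84.00 mm); Subtracting the remaining from the first: starting from the result so far, the 13×29 cube at (3, 3.5) partially overlaps it — only the 21.61 mm² overlap (of its 377.00 mm²) is removed, clipping the outline — boundary = 29.75 mm. So its perimeter = 29.75 mm. Layer 39 is larger (55.03 vs 29.75 mm).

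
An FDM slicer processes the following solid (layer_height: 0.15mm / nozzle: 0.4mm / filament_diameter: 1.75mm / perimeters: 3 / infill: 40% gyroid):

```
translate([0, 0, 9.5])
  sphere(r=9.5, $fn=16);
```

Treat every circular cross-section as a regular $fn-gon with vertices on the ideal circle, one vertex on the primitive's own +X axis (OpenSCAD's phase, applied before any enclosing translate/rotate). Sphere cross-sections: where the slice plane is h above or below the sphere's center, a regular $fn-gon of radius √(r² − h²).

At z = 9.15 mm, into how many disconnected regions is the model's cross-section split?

At z = 9.15 mm: the sphere: section is a regular 16-gon, circumradius = √(r²−h²) = √(9.5²−0.35²) = 9.494. The result has 1 disconnected region.

1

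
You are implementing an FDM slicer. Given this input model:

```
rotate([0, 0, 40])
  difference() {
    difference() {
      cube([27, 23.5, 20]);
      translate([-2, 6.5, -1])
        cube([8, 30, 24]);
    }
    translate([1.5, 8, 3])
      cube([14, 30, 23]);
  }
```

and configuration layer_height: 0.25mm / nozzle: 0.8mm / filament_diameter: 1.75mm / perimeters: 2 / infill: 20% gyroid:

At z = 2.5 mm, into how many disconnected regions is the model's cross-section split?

1

At z = 2.5 mm: the cube is present — its section is the full 27×23.5 rectangle; the cube at (-2, 6.5) (footprint 8×30) is included at this height; After the difference (first − rest): starting from the 27×23.5 cube, the 8×30 cube at (-2, 6.5) partially overlaps it — only the 102.00 mm² overlap (of its 240.00 mm²) is removed, clipping the outline — 1 connected region; the cube at (1.5, 8) is not intersected at this z (z outside [3, 26]); Taking the first minus the rest: none of the subtracted shapes is present at this height, so that combined region is unchanged — 1 connected region; (rotated 40° about Z; rotation is an isometry so areas/perimeters/island counts are preserved). The result has 1 disconnected region.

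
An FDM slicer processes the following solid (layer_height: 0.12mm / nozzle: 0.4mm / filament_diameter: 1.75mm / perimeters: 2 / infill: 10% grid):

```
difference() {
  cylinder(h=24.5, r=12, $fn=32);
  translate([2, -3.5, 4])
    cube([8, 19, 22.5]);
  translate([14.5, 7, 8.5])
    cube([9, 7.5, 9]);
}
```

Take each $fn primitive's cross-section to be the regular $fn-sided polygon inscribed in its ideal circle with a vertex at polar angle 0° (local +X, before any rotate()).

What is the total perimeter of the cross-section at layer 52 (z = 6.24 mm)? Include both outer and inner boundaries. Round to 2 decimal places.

At z = 6.24 mm: the r=12 cylinder gives a regular 32-gon of circumradius 12 (constant along its height) (perimeter = 2·32·12.000·sin(180°/32) = 75.28 mm); the cube at (2, -3.5) (footprint 8×19) is included at this height (perimeter 54.00 mm); the cube at (14.5, 7) does not reach this height (z outside [8.5, 17.5]); Subtracting the remaining from the first: starting from the r=12 cylinder, the 8×19 cube at (2, -3.5) partially overlaps it — only the 107.84 mm² overlap (of its 152.00 mm²) is removed, clipping the outline — boundary = 98.91 mm. Overall, the cross-section is a single solid region. Total boundary length (outer) = 98.91 mm.

98.91 mm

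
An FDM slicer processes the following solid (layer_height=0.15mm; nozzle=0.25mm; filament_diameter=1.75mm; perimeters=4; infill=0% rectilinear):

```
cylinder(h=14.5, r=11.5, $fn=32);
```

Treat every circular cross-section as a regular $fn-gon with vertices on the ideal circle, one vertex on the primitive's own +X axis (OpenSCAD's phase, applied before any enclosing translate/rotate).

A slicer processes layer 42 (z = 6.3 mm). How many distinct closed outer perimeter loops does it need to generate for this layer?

At z = 6.3 mm: the cylinder: section is a regular 32-gon, circumradius r=11.5. The result has 1 disconnected region.

1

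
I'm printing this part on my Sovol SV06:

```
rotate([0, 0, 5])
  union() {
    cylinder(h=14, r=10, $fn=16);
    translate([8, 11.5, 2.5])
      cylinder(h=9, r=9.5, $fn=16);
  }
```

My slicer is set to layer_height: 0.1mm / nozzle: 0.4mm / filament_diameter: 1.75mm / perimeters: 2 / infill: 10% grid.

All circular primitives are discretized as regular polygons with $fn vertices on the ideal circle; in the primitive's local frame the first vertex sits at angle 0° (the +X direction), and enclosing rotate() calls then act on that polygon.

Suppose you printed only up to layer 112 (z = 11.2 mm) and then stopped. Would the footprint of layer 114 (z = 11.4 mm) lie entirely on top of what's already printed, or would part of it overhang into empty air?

entirely on top

Compare the two slices. At z = 11.2: the r=10 cylinder gives a regular 16-gon of circumradius 10 (constant along its height) (area = (16/2)·10.000²·sin(360°/16) = 306.15 mm²); the r=9.5 cylinder at (8, 11.5) contributes a regular 16-gon of circumradius 9.5 (area = (16/2)·9.500²·sin(360°/16) = 276.30 mm²); Taking the union: the regions partially overlap — summed areas 582.44 mm² minus the doubly-counted overlap 47.60 mm² gives 534.85 mm² — area = 534.85 mm²; (rotated 5° about Z; rotation is an isometry so areas/perimeters/island counts are preserved). At z = 11.4: the r=10 cylinder gives a regular 16-gon of circumradius 10 (constant along its height) (area = (16/2)·10.000²·sin(360°/16) = 306.15 mm²); the cylinder at (8, 11.5): section is a regular 16-gon, circumradius r=9.5 (area = (16/2)·9.500²·sin(360°/16) = 276.30 mm²); Merging all regions: the regions partially overlap — summed areas 582.44 mm² minus the doubly-counted overlap 47.60 mm² gives 534.85 mm² — area = 534.85 mm²; (rotated 5° about Z; rotation is an isometry so areas/perimeters/island counts are preserved). Checking containment: the cross-section at z = 11.4 is a subset of the cross-section at z = 11.2.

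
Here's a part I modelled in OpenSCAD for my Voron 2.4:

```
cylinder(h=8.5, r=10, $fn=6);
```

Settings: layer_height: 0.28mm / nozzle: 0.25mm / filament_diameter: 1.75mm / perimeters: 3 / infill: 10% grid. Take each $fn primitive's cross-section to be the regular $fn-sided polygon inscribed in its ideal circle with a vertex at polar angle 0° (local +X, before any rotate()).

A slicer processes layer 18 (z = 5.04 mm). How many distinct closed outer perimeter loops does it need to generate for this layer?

At z = 5.04 mm: the r=10 cylinder gives a regular 6-gon of circumradius 10 (constant along its height). The result has 1 disconnected region.

1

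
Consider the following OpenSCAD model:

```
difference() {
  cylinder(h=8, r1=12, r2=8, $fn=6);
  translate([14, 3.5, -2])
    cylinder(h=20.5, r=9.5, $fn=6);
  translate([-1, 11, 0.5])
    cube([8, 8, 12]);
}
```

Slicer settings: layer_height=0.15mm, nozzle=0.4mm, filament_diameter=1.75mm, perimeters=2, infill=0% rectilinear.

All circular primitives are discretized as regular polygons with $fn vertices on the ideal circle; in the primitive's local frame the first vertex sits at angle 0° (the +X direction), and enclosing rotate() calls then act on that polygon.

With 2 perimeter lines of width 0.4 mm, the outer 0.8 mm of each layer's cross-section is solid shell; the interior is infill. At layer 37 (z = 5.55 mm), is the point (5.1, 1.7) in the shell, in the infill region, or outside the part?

shell

At z = 5.55 mm: the cone: at t=0.694 of its height the radius interpolates to r₁+(r₂−r₁)t = 9.225, giving a regular 6-gon of that circumradius; the cylinder at (14, 3.5): section is a regular 6-gon, circumradius r=9.5; the cube at (-1, 11) (footprint 8×8) is included at this height; Subtracting the remaining from the first: starting from the cone, the r=9.5 cylinder at (14, 3.5) partially overlaps it — only the 15.80 mm² overlap (of its 234.48 mm²) is removed, clipping the outline; the 8×8 cube at (-1, 11) misses the remaining region (no effect) — 1 connected region. Overall, the cross-section is a single solid region. The nearest boundary edge runs (4.50, 3.50)→(7.87, -2.34); distance from the point to it = 0.38 mm. The point is inside the cross-section, 0.38 mm from the nearest boundary — within the 0.8 mm shell band (2 × 0.4).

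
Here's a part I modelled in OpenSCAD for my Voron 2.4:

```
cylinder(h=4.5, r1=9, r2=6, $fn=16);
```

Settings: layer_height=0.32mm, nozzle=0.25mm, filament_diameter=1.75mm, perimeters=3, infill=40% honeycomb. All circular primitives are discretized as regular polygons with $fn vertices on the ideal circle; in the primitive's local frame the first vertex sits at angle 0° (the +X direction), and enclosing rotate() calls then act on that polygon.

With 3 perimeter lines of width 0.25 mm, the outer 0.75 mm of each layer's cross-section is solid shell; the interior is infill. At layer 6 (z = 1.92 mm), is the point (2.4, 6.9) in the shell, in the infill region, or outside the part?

At z = 1.92 mm: the cone (r1=9→r2=6) has section circumradius 7.720 here — a regular 16-gon. Overall, the cross-section is a single solid region. The nearest boundary edge runs (2.95, 7.13)→(0.00, 7.72); distance from the point to it = 0.34 mm. The point is inside the cross-section, 0.34 mm from the nearest boundary — within the 0.75 mm shell band (3 × 0.25).

shell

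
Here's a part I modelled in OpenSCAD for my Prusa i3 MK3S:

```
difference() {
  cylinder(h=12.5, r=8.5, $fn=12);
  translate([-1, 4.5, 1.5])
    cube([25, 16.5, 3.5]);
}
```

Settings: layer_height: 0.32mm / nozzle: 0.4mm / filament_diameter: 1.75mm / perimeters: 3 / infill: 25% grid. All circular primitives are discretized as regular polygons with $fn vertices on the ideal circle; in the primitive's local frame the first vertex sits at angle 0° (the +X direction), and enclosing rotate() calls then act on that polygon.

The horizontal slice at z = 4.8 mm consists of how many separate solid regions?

1

At z = 4.8 mm: the r=8.5 cylinder gives a regular 12-gon of circumradius 8.5 (constant along its height); the cube at (-1, 4.5) (footprint 25×16.5) is included at this height; Subtracting the remaining from the first: starting from the r=8.5 cylinder, the 25×16.5 cube at (-1, 4.5) partially overlaps it — only the 22.54 mm² overlap (of its 412.50 mm²) is removed, clipping the outline — 1 connected region. The result has 1 disconnected region.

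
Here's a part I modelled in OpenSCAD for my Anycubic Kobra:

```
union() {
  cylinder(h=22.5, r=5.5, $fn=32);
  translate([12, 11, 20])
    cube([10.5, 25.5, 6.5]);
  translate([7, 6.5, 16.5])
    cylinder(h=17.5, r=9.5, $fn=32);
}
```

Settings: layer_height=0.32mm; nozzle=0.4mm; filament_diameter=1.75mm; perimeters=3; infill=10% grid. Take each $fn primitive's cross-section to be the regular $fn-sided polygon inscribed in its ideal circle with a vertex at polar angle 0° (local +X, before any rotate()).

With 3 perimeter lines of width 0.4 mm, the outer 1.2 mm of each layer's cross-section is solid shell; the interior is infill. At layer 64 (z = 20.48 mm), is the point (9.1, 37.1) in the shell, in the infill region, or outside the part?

outside

At z = 20.48 mm: the r=5.5 cylinder contributes a regular 32-gon of circumradius 5.5; the 10.5×25.5 cube at (12, 11) contributes its full rectangle; the r=9.5 cylinder at (7, 6.5) gives a regular 32-gon of circumradius 9.5 (constant along its height); Taking the union: the regions partially overlap (shared area 47.43 mm²), so overlapping operands fuse into one piece — 1 connected region. Overall, the cross-section is a single solid region. The nearest boundary edge runs (12.00, 14.55)→(12.00, 36.50); distance from the point to it = 2.96 mm. The point is not inside any of the regions above, so it lies outside the cross-section (2.96 mm from the nearest boundary).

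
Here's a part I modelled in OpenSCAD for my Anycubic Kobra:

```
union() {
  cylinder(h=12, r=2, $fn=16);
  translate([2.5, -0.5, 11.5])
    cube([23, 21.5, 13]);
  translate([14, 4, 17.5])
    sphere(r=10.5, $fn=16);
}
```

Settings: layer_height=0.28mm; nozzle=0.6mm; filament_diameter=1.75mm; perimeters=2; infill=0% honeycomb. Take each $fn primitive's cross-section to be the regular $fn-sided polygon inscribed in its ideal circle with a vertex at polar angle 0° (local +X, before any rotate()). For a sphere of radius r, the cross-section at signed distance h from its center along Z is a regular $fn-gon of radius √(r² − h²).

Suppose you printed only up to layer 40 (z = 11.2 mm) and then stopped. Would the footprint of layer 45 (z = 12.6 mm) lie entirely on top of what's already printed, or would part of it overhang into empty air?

Compare the two slices. At z = 11.2: the r=2 cylinder contributes a regular 16-gon of circumradius 2 (area = (16/2)·2.000²·sin(360°/16) = 12.25 mm²); the cube at (2.5, -0.5) does not reach this height (z outside [11.5, 24.5]); the sphere at (14, 4): section is a regular 16-gon, circumradius = √(r²−h²) = √(10.5²−6.3²) = 8.400 (area = (16/2)·8.400²·sin(360°/16) = 216.02 mm²); Merging all regions: the 2 present regions are separate (no shared area or edge), so areas and boundary lengths simply add and each stays a separate island — area = 228.26 mm². At z = 12.6: the cylinder is absent (z outside [0, 12]); the cube at (2.5, -0.5) is present — its section is the full 23×21.5 rectangle (area 494.50 mm²); the r=10.5 sphere at (14, 4) slices to a regular 16-gon of circumradius 9.287 (√(r²−h²) with h=4.9 from center) (area = (16/2)·9.287²·sin(360°/16) = 264.02 mm²); Merging all regions: the regions partially overlap — summed areas 758.52 mm² minus the doubly-counted overlap 211.14 mm² gives 547.38 mm² — area = 547.38 mm². Checking containment: at z = 12.6 the cross-section extends beyond the z = 11.2 cross-section by about 331.36 mm².

part overhangs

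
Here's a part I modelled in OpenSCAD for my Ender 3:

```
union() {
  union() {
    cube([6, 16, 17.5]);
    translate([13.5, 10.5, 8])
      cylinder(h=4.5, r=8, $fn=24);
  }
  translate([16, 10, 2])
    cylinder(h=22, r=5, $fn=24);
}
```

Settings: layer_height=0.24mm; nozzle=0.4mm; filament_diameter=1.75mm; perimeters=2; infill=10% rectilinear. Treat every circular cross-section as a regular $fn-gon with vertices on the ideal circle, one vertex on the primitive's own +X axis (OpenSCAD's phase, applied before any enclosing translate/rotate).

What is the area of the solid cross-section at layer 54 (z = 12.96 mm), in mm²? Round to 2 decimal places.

173.65 mm²

At z = 12.96 mm: the cube (footprint 6×16) is included at this height (area 96.00 mm²); the cylinder at (13.5, 10.5) is absent (z outside [8, 12.5]); Taking the union: only the 6×16 cube is present, so the union is just that shape — area = 96.00 mm²; the cylinder at (16, 10): section is a regular 24-gon, circumradius r=5 (area = (24/2)·5.000²·sin(360°/24) = 77.65 mm²); Taking the union: the 2 present regions are separate (no shared area or edge), so areas and boundary lengths simply add and each stays a separate island — area = 173.65 mm². Overall, the cross-section has 2 separate islands. Net area = 173.65 mm².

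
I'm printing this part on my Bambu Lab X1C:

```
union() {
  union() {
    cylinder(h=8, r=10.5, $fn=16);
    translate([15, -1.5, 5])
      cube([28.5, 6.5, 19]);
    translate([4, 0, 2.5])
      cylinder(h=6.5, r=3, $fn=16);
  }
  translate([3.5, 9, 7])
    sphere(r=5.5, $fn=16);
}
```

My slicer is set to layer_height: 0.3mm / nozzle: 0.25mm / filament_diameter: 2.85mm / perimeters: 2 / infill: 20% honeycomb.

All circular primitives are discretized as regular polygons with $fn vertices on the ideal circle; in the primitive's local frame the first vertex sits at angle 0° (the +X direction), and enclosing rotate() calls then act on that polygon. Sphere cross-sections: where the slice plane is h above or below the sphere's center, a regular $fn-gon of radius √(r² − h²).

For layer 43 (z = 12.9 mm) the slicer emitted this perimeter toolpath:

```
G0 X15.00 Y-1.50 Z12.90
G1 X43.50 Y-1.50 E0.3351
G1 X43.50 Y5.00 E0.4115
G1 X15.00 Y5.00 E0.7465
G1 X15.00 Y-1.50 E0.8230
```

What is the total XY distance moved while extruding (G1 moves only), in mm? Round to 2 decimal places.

Sum the Euclidean lengths of each G1 segment: total = 70.00 mm.

70.00 mm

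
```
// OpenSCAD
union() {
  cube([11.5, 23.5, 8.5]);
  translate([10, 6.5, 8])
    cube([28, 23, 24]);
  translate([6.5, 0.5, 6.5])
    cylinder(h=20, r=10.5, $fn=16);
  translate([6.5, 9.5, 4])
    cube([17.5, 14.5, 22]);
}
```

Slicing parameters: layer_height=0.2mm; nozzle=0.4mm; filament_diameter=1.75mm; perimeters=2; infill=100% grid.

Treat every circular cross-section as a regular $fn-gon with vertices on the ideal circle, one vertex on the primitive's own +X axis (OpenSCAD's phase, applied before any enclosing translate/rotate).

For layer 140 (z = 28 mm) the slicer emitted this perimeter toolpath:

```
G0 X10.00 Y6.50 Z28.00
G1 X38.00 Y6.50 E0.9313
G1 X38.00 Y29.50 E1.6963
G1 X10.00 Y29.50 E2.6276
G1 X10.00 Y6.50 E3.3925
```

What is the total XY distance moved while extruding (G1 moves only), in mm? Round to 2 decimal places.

102.00 mm

Sum the Euclidean lengths of each G1 segment: total = 102.00 mm.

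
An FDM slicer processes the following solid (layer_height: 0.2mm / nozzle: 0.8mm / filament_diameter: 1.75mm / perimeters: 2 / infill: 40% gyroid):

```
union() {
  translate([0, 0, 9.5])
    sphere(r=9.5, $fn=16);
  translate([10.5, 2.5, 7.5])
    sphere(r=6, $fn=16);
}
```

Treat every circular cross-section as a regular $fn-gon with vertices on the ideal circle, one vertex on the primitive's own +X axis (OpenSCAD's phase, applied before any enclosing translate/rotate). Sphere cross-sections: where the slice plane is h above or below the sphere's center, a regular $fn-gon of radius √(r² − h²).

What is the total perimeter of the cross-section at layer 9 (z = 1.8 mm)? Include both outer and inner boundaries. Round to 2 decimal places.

At z = 1.8 mm: the r=9.5 sphere slices to a regular 16-gon of circumradius 5.564 (√(r²−h²) with h=7.7 from center) (perimeter = 2·16·5.564·sin(180°/16) = 34.74 mm); the r=6 sphere at (10.5, 2.5) slices to a regular 16-gon of circumradius 1.873 (√(r²−h²) with h=5.7 from center) (perimeter = 2·16·1.873·sin(180°/16) = 11.70 mm); Merging all regions: the 2 present regions are separate (no shared area or edge), so areas and boundary lengths simply add and each stays a separate island — boundary = 46.43 mm. Overall, the cross-section has 2 separate islands. Total boundary length (outer) = 46.43 mm.

46.43 mm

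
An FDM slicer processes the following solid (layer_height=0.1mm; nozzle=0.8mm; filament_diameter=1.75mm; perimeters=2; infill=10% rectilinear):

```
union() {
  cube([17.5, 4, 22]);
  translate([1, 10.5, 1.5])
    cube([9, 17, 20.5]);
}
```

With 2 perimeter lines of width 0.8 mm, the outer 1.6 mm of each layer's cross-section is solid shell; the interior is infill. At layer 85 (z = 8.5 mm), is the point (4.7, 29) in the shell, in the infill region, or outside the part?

outside

At z = 8.5 mm: the 17.5×4 cube contributes its full rectangle; the 9×17 cube at (1, 10.5) contributes its full rectangle; Taking the union: the 2 present regions are separate (no shared area or edge), so areas and boundary lengths simply add and each stays a separate island — 2 connected regions. Overall, the cross-section has 2 separate islands. The nearest boundary edge runs (1.00, 27.50)→(10.00, 27.50); distance from the point to it = 1.50 mm. The point is not inside any of the regions above, so it lies outside the cross-section (1.50 mm from the nearest boundary).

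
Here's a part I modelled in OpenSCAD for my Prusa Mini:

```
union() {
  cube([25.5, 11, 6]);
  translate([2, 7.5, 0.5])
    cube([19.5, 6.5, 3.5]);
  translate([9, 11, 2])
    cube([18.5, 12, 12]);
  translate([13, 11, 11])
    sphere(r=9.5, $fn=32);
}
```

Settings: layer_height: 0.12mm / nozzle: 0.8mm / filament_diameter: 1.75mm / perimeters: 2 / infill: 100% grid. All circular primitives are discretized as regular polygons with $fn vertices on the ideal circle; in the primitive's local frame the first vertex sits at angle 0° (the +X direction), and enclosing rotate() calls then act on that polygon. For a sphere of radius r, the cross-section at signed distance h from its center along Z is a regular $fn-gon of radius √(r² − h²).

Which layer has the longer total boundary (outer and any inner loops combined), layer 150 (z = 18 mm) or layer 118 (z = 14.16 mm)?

layer 118 (z = 14.16 mm)

Layer 150 (z = 18): the cube is absent (z outside [0, 6]); the cube at (2, 7.5) does not reach this height (z outside [0.5, 4]); the cube at (9, 11) is absent (z outside [2, 14]); the r=9.5 sphere at (13, 11) contributes a regular 32-gon of circumradius √(9.5²−7²) = 6.423 (perimeter = 2·32·6.423·sin(180°/32) = 40.29 mm); Merging all regions: only the r=9.5 sphere at (13, 11) is present, so the union is just that shape — boundary = 40.29 mm. So its perimeter = 40.29 mm. Layer 118 (z = 14.16): the cube does not reach this height (z outside [0, 6]); the cube at (2, 7.5) is absent (z outside [0.5, 4]); the cube at (9, 11) is not intersected at this z (z outside [2, 14]); the r=9.5 sphere at (13, 11) contributes a regular 32-gon of circumradius √(9.5²−3.16²) = 8.959 (perimeter = 2·32·8.959·sin(180°/32) = 56.20 mm); Merging all regions: only the r=9.5 sphere at (13, 11) is present, so the union is just that shape — boundary = 56.20 mm. So its perimeter = 56.20 mm. Layer 118 is larger (56.20 vs 40.29 mm).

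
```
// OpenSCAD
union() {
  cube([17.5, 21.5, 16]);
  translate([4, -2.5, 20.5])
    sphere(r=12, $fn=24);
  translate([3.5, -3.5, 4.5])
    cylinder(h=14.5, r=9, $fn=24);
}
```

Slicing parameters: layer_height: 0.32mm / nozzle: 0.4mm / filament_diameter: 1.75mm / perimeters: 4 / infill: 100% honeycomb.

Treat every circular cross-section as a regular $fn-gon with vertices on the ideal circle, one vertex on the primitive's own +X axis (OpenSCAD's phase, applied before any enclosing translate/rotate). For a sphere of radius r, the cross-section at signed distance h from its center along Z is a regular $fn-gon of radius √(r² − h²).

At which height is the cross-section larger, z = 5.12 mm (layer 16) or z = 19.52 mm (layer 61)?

layer 16 (z = 5.12 mm)

Layer 16 (z = 5.12): the 17.5×21.5 cube contributes its full rectangle (area 376.25 mm²); the sphere at (4, -2.5) is absent (|z−center|=15.380 > r=12); the r=9 cylinder at (3.5, -3.5) gives a regular 24-gon of circumradius 9 (constant along its height) (area = (24/2)·9.000²·sin(360°/24) = 251.57 mm²); Merging all regions: the regions partially overlap — summed areas 627.82 mm² minus the doubly-counted overlap 50.64 mm² gives 577.18 mm² — area = 577.18 mm². So its area = 577.18 mm². Layer 61 (z = 19.52): the cube does not reach this height (z outside [0, 16]); the sphere at (4, -2.5): section is a regular 24-gon, circumradius = √(r²−h²) = √(12²−0.98²) = 11.960 (area = (24/2)·11.960²·sin(360°/24) = 444.26 mm²); the cylinder at (3.5, -3.5) is absent (z outside [4.5, 19]); Merging all regions: only the r=12 sphere at (4, -2.5) is present, so the union is just that shape — area = 444.26 mm². So its area = 444.26 mm². Layer 16 is larger (577.18 vs 444.26 mm²).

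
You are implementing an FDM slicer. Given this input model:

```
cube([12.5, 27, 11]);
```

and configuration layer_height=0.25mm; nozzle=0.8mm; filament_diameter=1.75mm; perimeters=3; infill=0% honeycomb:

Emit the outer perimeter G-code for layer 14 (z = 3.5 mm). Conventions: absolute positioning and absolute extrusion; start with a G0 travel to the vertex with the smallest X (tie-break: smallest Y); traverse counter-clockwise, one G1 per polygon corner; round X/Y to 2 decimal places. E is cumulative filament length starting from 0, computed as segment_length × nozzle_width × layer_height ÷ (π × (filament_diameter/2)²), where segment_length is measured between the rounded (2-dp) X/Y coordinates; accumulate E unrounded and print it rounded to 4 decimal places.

G0 X0.00 Y0.00 Z3.50
G1 X12.50 Y0.00 E1.0394
G1 X12.50 Y27.00 E3.2844
G1 X0.00 Y27.00 E4.3238
G1 X0.00 Y0.00 E6.5689

At z = 3.5 mm: the cube (footprint 12.5×27) is included at this height. The outline is a single polygon with 4 vertices. Extrusion per mm of travel: 0.8 × 0.25 / (π × 0.875²) = 0.083150. Accumulating E over each segment gives final E = 6.5689.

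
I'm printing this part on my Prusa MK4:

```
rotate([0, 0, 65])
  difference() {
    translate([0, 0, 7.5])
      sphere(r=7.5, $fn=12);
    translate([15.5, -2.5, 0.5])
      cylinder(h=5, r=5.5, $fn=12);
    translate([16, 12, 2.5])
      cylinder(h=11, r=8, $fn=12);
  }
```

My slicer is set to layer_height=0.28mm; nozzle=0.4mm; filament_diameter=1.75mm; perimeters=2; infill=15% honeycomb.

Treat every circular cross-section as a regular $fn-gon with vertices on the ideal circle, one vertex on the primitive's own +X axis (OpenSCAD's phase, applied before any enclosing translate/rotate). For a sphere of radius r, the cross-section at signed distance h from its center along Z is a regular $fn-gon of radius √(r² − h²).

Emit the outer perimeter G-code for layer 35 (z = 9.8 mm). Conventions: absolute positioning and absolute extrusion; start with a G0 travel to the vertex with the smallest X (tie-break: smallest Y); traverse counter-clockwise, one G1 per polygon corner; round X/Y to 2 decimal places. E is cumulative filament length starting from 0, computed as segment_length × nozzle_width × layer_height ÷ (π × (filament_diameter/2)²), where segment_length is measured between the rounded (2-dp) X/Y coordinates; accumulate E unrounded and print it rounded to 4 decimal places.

At z = 9.8 mm: the r=7.5 sphere contributes a regular 12-gon of circumradius √(7.5²−2.3²) = 7.139; the cylinder at (15.5, -2.5) is not intersected at this z (z outside [0.5, 5.5]); the r=8 cylinder at (16, 12) gives a regular 12-gon of circumradius 8 (constant along its height); After the difference (first − rest): starting from the r=7.5 sphere, the r=8 cylinder at (16, 12) misses the remaining region (no effect) — 1 connected region; (whole slice rotated 65° about Z — lengths, areas and connectivity unchanged). The outline is a single polygon with 12 vertices. Extrusion per mm of travel: 0.4 × 0.28 / (π × 0.875²) = 0.046564. Accumulating E over each segment gives final E = 2.0647.

G0 X-7.11 Y-0.62 Z9.80
G1 X-5.85 Y-4.09 E0.1719
G1 X-3.02 Y-6.47 E0.3441
G1 X0.62 Y-7.11 E0.5162
G1 X4.09 Y-5.85 E0.6881
G1 X6.47 Y-3.02 E0.8603
G1 X7.11 Y0.62 E1.0324
G1 X5.85 Y4.09 E1.2043
G1 X3.02 Y6.47 E1.3764
G1 X-0.62 Y7.11 E1.5485
G1 X-4.09 Y5.85 E1.7204
G1 X-6.47 Y3.02 E1.8926
G1 X-7.11 Y-0.62 E2.0647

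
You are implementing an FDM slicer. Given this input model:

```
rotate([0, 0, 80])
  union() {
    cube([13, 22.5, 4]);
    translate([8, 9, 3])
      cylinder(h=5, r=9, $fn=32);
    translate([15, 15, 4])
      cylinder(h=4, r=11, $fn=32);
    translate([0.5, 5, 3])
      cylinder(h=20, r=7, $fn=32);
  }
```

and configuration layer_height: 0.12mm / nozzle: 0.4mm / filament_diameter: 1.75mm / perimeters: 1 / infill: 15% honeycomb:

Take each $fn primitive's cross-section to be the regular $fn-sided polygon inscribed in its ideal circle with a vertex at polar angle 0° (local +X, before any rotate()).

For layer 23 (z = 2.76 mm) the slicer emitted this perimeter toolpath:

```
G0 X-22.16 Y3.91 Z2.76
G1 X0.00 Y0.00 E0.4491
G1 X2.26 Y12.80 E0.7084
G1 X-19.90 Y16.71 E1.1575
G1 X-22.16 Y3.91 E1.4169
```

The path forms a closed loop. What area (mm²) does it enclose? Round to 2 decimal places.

292.48 mm²

Apply the shoelace formula to the sequence of (X, Y) vertices; enclosed area = 292.48 mm².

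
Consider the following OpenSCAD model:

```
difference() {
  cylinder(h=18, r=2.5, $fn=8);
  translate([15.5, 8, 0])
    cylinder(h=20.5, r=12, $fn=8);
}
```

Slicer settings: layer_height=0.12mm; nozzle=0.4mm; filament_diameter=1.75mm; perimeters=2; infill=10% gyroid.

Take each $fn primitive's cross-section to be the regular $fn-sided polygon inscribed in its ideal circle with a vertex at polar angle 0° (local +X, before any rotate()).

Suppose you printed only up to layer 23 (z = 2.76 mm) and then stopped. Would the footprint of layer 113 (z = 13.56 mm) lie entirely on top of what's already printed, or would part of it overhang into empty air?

Compare the two slices. At z = 2.76: the r=2.5 cylinder gives a regular 8-gon of circumradius 2.5 (constant along its height) (area = (8/2)·2.500²·sin(360°/8) = 17.68 mm²); the cylinder at (15.5, 8): section is a regular 8-gon, circumradius r=12 (area = (8/2)·12.000²·sin(360°/8) = 407.29 mm²); Taking the first minus the rest: starting from the r=2.5 cylinder (17.68 mm²), the r=12 cylinder at (15.5, 8) misses the remaining region (no effect) — area = 17.68 mm². At z = 13.56: the cylinder: section is a regular 8-gon, circumradius r=2.5 (area = (8/2)·2.500²·sin(360°/8) = 17.68 mm²); the r=12 cylinder at (15.5, 8) gives a regular 8-gon of circumradius 12 (constant along its height) (area = (8/2)·12.000²·sin(360°/8) = 407.29 mm²); Taking the first minus the rest: starting from the r=2.5 cylinder (17.68 mm²), the r=12 cylinder at (15.5, 8) misses the remaining region (no effect) — area = 17.68 mm². Checking containment: the cross-section at z = 13.56 is a subset of the cross-section at z = 2.76.

entirely on top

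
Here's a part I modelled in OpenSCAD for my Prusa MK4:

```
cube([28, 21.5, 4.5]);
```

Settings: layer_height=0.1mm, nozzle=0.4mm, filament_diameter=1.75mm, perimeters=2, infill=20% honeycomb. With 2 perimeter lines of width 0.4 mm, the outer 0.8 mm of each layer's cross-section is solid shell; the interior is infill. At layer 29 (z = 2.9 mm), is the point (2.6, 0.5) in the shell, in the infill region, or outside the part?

shell

At z = 2.9 mm: the 28×21.5 cube contributes its full rectangle. Overall, the cross-section is a single solid region. The nearest boundary edge runs (0.00, 0.00)→(28.00, 0.00); distance from the point to it = 0.50 mm. The point is inside the cross-section, 0.50 mm from the nearest boundary — within the 0.8 mm shell band (2 × 0.4).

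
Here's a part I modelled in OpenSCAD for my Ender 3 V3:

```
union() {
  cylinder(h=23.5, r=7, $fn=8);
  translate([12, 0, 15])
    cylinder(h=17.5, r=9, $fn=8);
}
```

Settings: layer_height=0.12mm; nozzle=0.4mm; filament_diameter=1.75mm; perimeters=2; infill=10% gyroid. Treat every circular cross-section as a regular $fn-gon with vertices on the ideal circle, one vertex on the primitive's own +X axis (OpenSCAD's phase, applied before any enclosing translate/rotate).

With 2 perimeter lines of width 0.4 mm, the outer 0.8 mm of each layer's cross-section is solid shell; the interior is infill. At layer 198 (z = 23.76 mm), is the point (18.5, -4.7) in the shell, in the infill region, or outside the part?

shell

At z = 23.76 mm: the cylinder does not reach this height (z outside [0, 23.5]); the r=9 cylinder at (12, 0) contributes a regular 8-gon of circumradius 9; Merging all regions: only the r=9 cylinder at (12, 0) is present, so the union is just that shape — 1 connected region. Overall, the cross-section is a single solid region. The nearest boundary edge runs (18.36, -6.36)→(21.00, 0.00); distance from the point to it = 0.51 mm. The point is inside the cross-section, 0.51 mm from the nearest boundary — within the 0.8 mm shell band (2 × 0.4).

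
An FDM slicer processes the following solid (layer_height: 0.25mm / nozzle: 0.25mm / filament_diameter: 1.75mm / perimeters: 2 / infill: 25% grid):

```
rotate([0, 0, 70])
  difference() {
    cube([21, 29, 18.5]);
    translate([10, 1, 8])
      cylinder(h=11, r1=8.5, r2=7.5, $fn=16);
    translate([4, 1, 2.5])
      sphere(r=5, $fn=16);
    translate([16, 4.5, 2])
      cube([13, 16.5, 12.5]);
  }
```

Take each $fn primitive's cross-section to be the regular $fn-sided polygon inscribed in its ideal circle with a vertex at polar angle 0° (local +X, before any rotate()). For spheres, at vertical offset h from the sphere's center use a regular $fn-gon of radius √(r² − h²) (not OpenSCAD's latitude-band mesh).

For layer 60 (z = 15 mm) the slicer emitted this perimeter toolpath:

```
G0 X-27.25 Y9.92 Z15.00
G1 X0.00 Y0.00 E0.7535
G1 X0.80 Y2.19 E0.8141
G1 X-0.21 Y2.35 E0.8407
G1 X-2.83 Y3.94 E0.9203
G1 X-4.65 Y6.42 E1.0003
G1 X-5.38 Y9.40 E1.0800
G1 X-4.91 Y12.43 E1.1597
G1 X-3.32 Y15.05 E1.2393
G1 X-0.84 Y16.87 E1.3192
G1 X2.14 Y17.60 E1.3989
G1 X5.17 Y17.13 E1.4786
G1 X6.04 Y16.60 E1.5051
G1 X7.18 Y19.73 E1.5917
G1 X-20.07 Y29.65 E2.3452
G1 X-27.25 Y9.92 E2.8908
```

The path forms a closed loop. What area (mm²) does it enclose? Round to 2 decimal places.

498.64 mm²

Apply the shoelace formula to the sequence of (X, Y) vertices; enclosed area = 498.64 mm².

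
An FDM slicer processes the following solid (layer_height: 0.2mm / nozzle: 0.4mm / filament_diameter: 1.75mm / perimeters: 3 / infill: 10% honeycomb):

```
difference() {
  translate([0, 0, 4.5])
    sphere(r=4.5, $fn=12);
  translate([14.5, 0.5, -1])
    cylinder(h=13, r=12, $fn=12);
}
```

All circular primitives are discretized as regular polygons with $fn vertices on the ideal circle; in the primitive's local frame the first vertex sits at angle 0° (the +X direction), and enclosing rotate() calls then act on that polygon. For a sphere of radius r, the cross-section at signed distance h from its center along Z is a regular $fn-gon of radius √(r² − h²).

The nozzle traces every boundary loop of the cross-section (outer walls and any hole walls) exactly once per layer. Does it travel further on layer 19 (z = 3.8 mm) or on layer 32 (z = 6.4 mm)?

Layer 19 (z = 3.8): the r=4.5 sphere slices to a regular 12-gon of circumradius 4.445 (√(r²−h²) with h=0.7 from center) (perimeter = 2·12·4.445·sin(180°/12) = 27.61 mm); the cylinder at (14.5, 0.5): section is a regular 12-gon, circumradius r=12 (perimeter = 2·12·12.000·sin(180°/12) = 74.54 mm); Subtracting the remaining from the first: starting from the r=4.5 sphere, the r=12 cylinder at (14.5, 0.5) partially overlaps it — only the 6.40 mm² overlap (of its 432.00 mm²) is removed, clipping the outline — boundary = 27.16 mm. So its perimeter = 27.16 mm. Layer 32 (z = 6.4): the r=4.5 sphere slices to a regular 12-gon of circumradius 4.079 (√(r²−h²) with h=1.9 from center) (perimeter = 2·12·4.079·sin(180°/12) = 25.34 mm); the cylinder at (14.5, 0.5): section is a regular 12-gon, circumradius r=12 (perimeter = 2·12·12.000·sin(180°/12) = 74.54 mm); After the difference (first − rest): starting from the r=4.5 sphere, the r=12 cylinder at (14.5, 0.5) partially overlaps it — only the 4.35 mm² overlap (of its 432.00 mm²) is removed, clipping the outline — boundary = 25.05 mm. So its perimeter = 25.05 mm. Layer 19 is larger (27.16 vs 25.05 mm).

layer 19 (z = 3.8 mm)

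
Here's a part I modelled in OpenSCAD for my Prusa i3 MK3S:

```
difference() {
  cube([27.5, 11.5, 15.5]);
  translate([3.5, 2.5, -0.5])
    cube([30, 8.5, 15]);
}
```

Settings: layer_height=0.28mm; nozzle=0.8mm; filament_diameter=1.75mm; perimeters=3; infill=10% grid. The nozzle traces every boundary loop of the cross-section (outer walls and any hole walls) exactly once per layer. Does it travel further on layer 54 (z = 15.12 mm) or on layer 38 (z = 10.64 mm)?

layer 38 (z = 10.64 mm)

Layer 54 (z = 15.12): the cube (footprint 27.5×11.5) is included at this height (perimeter 78.00 mm); the cube at (3.5, 2.5) does not reach this height (z outside [-0.5, 14.5]); Taking the first minus the rest: none of the subtracted shapes is present at this height, so the 27.5×11.5 cube is unchanged — boundary = 78.00 mm. So its perimeter = 78.00 mm. Layer 38 (z = 10.64): the 27.5×11.5 cube contributes its full rectangle (perimeter 78.00 mm); the 30×8.5 cube at (3.5, 2.5) contributes its full rectangle (perimeter 77.00 mm); Taking the first minus the rest: starting from the 27.5×11.5 cube, the 30×8.5 cube at (3.5, 2.5) partially overlaps it — only the 204.00 mm² overlap (of its 255.00 mm²) is removed, clipping the outline — boundary = 126.00 mm. So its perimeter = 126.00 mm. Layer 38 is larger (126.00 vs 78.00 mm).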